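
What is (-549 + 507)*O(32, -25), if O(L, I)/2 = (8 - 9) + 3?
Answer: -168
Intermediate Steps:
O(L, I) = 4 (O(L, I) = 2*((8 - 9) + 3) = 2*(-1 + 3) = 2*2 = 4)
(-549 + 507)*O(32, -25) = (-549 + 507)*4 = -42*4 = -168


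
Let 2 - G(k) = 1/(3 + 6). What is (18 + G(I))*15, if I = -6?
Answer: 895/3 ≈ 298.33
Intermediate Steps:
G(k) = 17/9 (G(k) = 2 - 1/(3 + 6) = 2 - 1/9 = 2 - 1*⅑ = 2 - ⅑ = 17/9)
(18 + G(I))*15 = (18 + 17/9)*15 = (179/9)*15 = 895/3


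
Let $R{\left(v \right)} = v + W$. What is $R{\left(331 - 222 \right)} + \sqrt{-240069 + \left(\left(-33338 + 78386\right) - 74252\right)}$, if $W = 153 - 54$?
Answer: $208 + i \sqrt{269273} \approx 208.0 + 518.92 i$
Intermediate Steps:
$W = 99$ ($W = 153 - 54 = 99$)
$R{\left(v \right)} = 99 + v$ ($R{\left(v \right)} = v + 99 = 99 + v$)
$R{\left(331 - 222 \right)} + \sqrt{-240069 + \left(\left(-33338 + 78386\right) - 74252\right)} = \left(99 + \left(331 - 222\right)\right) + \sqrt{-240069 + \left(\left(-33338 + 78386\right) - 74252\right)} = \left(99 + \left(331 - 222\right)\right) + \sqrt{-240069 + \left(45048 - 74252\right)} = \left(99 + 109\right) + \sqrt{-240069 - 29204} = 208 + \sqrt{-269273} = 208 + i \sqrt{269273}$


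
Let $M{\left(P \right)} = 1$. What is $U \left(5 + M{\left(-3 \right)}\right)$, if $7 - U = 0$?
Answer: $42$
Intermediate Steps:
$U = 7$ ($U = 7 - 0 = 7 + 0 = 7$)
$U \left(5 + M{\left(-3 \right)}\right) = 7 \left(5 + 1\right) = 7 \cdot 6 = 42$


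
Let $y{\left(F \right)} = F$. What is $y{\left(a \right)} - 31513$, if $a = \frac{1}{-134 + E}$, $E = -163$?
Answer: $- \frac{9359362}{297} \approx -31513.0$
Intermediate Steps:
$a = - \frac{1}{297}$ ($a = \frac{1}{-134 - 163} = \frac{1}{-297} = - \frac{1}{297} \approx -0.003367$)
$y{\left(a \right)} - 31513 = - \frac{1}{297} - 31513 = - \frac{9359362}{297}$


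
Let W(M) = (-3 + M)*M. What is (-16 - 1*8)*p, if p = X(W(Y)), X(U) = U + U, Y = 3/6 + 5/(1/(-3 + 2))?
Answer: -1620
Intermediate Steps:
Y = -9/2 (Y = 3*(⅙) + 5/(1/(-1)) = ½ + 5/(-1) = ½ + 5*(-1) = ½ - 5 = -9/2 ≈ -4.5000)
W(M) = M*(-3 + M)
X(U) = 2*U
p = 135/2 (p = 2*(-9*(-3 - 9/2)/2) = 2*(-9/2*(-15/2)) = 2*(135/4) = 135/2 ≈ 67.500)
(-16 - 1*8)*p = (-16 - 1*8)*(135/2) = (-16 - 8)*(135/2) = -24*135/2 = -1620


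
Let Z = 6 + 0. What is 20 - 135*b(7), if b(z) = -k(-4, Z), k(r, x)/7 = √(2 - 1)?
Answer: 965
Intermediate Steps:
Z = 6
k(r, x) = 7 (k(r, x) = 7*√(2 - 1) = 7*√1 = 7*1 = 7)
b(z) = -7 (b(z) = -1*7 = -7)
20 - 135*b(7) = 20 - 135*(-7) = 20 + 945 = 965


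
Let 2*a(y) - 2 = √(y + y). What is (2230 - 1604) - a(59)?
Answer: 625 - √118/2 ≈ 619.57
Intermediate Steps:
a(y) = 1 + √2*√y/2 (a(y) = 1 + √(y + y)/2 = 1 + √(2*y)/2 = 1 + (√2*√y)/2 = 1 + √2*√y/2)
(2230 - 1604) - a(59) = (2230 - 1604) - (1 + √2*√59/2) = 626 - (1 + √118/2) = 626 + (-1 - √118/2) = 625 - √118/2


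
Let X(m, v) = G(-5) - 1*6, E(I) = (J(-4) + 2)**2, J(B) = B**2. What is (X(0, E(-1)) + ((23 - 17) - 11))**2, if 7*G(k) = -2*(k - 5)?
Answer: 3249/49 ≈ 66.306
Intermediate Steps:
E(I) = 324 (E(I) = ((-4)**2 + 2)**2 = (16 + 2)**2 = 18**2 = 324)
G(k) = 10/7 - 2*k/7 (G(k) = (-2*(k - 5))/7 = (-2*(-5 + k))/7 = (10 - 2*k)/7 = 10/7 - 2*k/7)
X(m, v) = -22/7 (X(m, v) = (10/7 - 2/7*(-5)) - 1*6 = (10/7 + 10/7) - 6 = 20/7 - 6 = -22/7)
(X(0, E(-1)) + ((23 - 17) - 11))**2 = (-22/7 + ((23 - 17) - 11))**2 = (-22/7 + (6 - 11))**2 = (-22/7 - 5)**2 = (-57/7)**2 = 3249/49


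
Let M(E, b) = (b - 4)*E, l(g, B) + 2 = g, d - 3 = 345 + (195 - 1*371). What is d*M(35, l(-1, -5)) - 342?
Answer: -42482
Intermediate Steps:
d = 172 (d = 3 + (345 + (195 - 1*371)) = 3 + (345 + (195 - 371)) = 3 + (345 - 176) = 3 + 169 = 172)
l(g, B) = -2 + g
M(E, b) = E*(-4 + b) (M(E, b) = (-4 + b)*E = E*(-4 + b))
d*M(35, l(-1, -5)) - 342 = 172*(35*(-4 + (-2 - 1))) - 342 = 172*(35*(-4 - 3)) - 342 = 172*(35*(-7)) - 342 = 172*(-245) - 342 = -42140 - 342 = -42482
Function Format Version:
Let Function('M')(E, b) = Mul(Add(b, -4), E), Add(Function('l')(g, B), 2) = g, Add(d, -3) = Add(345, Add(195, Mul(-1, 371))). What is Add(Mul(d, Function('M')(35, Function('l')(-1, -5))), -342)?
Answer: -42482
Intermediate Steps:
d = 172 (d = Add(3, Add(345, Add(195, Mul(-1, 371)))) = Add(3, Add(345, Add(195, -371))) = Add(3, Add(345, -176)) = Add(3, 169) = 172)
Function('l')(g, B) = Add(-2, g)
Function('M')(E, b) = Mul(E, Add(-4, b)) (Function('M')(E, b) = Mul(Add(-4, b), E) = Mul(E, Add(-4, b)))
Add(Mul(d, Function('M')(35, Function('l')(-1, -5))), -342) = Add(Mul(172, Mul(35, Add(-4, Add(-2, -1)))), -342) = Add(Mul(172, Mul(35, Add(-4, -3))), -342) = Add(Mul(172, Mul(35, -7)), -342) = Add(Mul(172, -245), -342) = Add(-42140, -342) = -42482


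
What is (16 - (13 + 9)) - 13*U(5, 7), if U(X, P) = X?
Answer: -71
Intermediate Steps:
(16 - (13 + 9)) - 13*U(5, 7) = (16 - (13 + 9)) - 13*5 = (16 - 1*22) - 65 = (16 - 22) - 65 = -6 - 65 = -71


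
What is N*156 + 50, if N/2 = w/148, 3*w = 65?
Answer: 3540/37 ≈ 95.676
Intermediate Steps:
w = 65/3 (w = (⅓)*65 = 65/3 ≈ 21.667)
N = 65/222 (N = 2*((65/3)/148) = 2*((65/3)*(1/148)) = 2*(65/444) = 65/222 ≈ 0.29279)
N*156 + 50 = (65/222)*156 + 50 = 1690/37 + 50 = 3540/37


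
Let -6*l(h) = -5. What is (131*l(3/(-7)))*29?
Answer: 18995/6 ≈ 3165.8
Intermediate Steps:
l(h) = 5/6 (l(h) = -1/6*(-5) = 5/6)
(131*l(3/(-7)))*29 = (131*(5/6))*29 = (655/6)*29 = 18995/6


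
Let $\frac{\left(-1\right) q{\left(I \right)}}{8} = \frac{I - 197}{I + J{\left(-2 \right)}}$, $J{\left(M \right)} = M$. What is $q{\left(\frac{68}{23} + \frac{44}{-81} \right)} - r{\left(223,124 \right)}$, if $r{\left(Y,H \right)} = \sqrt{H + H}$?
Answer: $\frac{290012}{77} - 2 \sqrt{62} \approx 3750.6$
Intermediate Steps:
$r{\left(Y,H \right)} = \sqrt{2} \sqrt{H}$ ($r{\left(Y,H \right)} = \sqrt{2 H} = \sqrt{2} \sqrt{H}$)
$q{\left(I \right)} = - \frac{8 \left(-197 + I\right)}{-2 + I}$ ($q{\left(I \right)} = - 8 \frac{I - 197}{I - 2} = - 8 \frac{-197 + I}{-2 + I} = - \frac{8 \left(-197 + I\right)}{-2 + I}$)
$q{\left(\frac{68}{23} + \frac{44}{-81} \right)} - r{\left(223,124 \right)} = \frac{8 \left(197 - \left(\frac{68}{23} + \frac{44}{-81}\right)\right)}{-2 + \left(\frac{68}{23} + \frac{44}{-81}\right)} - \sqrt{2} \sqrt{124} = \frac{8 \left(197 - \left(68 \cdot \frac{1}{23} + 44 \left(- \frac{1}{81}\right)\right)\right)}{-2 + \left(68 \cdot \frac{1}{23} + 44 \left(- \frac{1}{81}\right)\right)} - \sqrt{2} \cdot 2 \sqrt{31} = \frac{8 \left(197 - \left(\frac{68}{23} - \frac{44}{81}\right)\right)}{-2 + \left(\frac{68}{23} - \frac{44}{81}\right)} - 2 \sqrt{62} = \frac{8 \left(197 - \frac{4496}{1863}\right)}{-2 + \frac{4496}{1863}} - 2 \sqrt{62} = \frac{8 \left(197 - \frac{4496}{1863}\right)}{\frac{770}{1863}} - 2 \sqrt{62} = 8 \cdot \frac{1863}{770} \cdot \frac{362515}{1863} - 2 \sqrt{62} = \frac{290012}{77} - 2 \sqrt{62}$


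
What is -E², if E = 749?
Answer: -561001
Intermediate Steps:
-E² = -1*749² = -1*561001 = -561001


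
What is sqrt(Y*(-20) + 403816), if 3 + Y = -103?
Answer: 12*sqrt(2819) ≈ 637.13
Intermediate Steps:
Y = -106 (Y = -3 - 103 = -106)
sqrt(Y*(-20) + 403816) = sqrt(-106*(-20) + 403816) = sqrt(2120 + 403816) = sqrt(405936) = 12*sqrt(2819)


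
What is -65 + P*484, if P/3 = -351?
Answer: -509717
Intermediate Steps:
P = -1053 (P = 3*(-351) = -1053)
-65 + P*484 = -65 - 1053*484 = -65 - 509652 = -509717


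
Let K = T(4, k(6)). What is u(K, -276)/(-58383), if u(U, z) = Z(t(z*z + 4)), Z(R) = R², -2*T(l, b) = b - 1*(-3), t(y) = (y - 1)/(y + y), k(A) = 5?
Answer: -644804449/150586425995200 ≈ -4.2820e-6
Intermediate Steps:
t(y) = (-1 + y)/(2*y) (t(y) = (-1 + y)/((2*y)) = (-1 + y)*(1/(2*y)) = (-1 + y)/(2*y))
T(l, b) = -3/2 - b/2 (T(l, b) = -(b - 1*(-3))/2 = -(b + 3)/2 = -(3 + b)/2 = -3/2 - b/2)
K = -4 (K = -3/2 - ½*5 = -3/2 - 5/2 = -4)
u(U, z) = (3 + z²)²/(4*(4 + z²)²) (u(U, z) = ((-1 + (z*z + 4))/(2*(z*z + 4)))² = ((-1 + (z² + 4))/(2*(z² + 4)))² = ((-1 + (4 + z²))/(2*(4 + z²)))² = ((3 + z²)/(2*(4 + z²)))² = (3 + z²)²/(4*(4 + z²)²))
u(K, -276)/(-58383) = ((3 + (-276)²)²/(4*(4 + (-276)²)²))/(-58383) = ((3 + 76176)²/(4*(4 + 76176)²))*(-1/58383) = ((¼)*76179²/76180²)*(-1/58383) = ((¼)*5803240041*(1/5803392400))*(-1/58383) = (5803240041/23213569600)*(-1/58383) = -644804449/150586425995200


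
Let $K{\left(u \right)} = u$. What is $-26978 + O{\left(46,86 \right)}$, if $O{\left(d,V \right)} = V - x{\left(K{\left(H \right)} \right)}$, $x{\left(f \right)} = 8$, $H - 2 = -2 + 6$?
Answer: $-26900$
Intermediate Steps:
$H = 6$ ($H = 2 + \left(-2 + 6\right) = 2 + 4 = 6$)
$O{\left(d,V \right)} = -8 + V$ ($O{\left(d,V \right)} = V - 8 = -8 + V$)
$-26978 + O{\left(46,86 \right)} = -26978 + \left(-8 + 86\right) = -26978 + 78 = -26900$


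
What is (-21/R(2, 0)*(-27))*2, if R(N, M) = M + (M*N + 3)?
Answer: 378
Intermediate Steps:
R(N, M) = 3 + M + M*N (R(N, M) = M + (3 + M*N) = 3 + M + M*N)
(-21/R(2, 0)*(-27))*2 = (-21/(3 + 0 + 0*2)*(-27))*2 = (-21/(3 + 0 + 0)*(-27))*2 = (-21/3*(-27))*2 = (-21*⅓*(-27))*2 = -7*(-27)*2 = 189*2 = 378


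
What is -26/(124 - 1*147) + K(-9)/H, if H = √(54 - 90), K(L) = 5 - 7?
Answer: 26/23 + I/3 ≈ 1.1304 + 0.33333*I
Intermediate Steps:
K(L) = -2
H = 6*I (H = √(-36) = 6*I ≈ 6.0*I)
-26/(124 - 1*147) + K(-9)/H = -26/(124 - 1*147) - 2*(-I/6) = -26/(124 - 147) - (-1)*I/3 = -26/(-23) + I/3 = -26*(-1/23) + I/3 = 26/23 + I/3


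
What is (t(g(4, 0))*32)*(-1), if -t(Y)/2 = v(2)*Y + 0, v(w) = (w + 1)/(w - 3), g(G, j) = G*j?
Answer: 0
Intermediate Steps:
v(w) = (1 + w)/(-3 + w)
t(Y) = 6*Y (t(Y) = -2*(((1 + 2)/(-3 + 2))*Y + 0) = -2*((3/(-1))*Y + 0) = -2*((-1*3)*Y + 0) = -2*(-3*Y + 0) = -(-6)*Y = 6*Y)
(t(g(4, 0))*32)*(-1) = ((6*(4*0))*32)*(-1) = ((6*0)*32)*(-1) = (0*32)*(-1) = 0*(-1) = 0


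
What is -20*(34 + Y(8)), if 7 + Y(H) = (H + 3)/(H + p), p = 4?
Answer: -1675/3 ≈ -558.33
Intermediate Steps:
Y(H) = -7 + (3 + H)/(4 + H) (Y(H) = -7 + (H + 3)/(H + 4) = -7 + (3 + H)/(4 + H))
-20*(34 + Y(8)) = -20*(34 + (-25 - 6*8)/(4 + 8)) = -20*(34 + (-25 - 48)/12) = -20*(34 + (1/12)*(-73)) = -20*(34 - 73/12) = -20*335/12 = -1675/3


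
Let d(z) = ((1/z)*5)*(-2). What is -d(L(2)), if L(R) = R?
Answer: 5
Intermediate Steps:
d(z) = -10/z (d(z) = (5/z)*(-2) = -10/z)
-d(L(2)) = -(-10)/2 = -1*(-5) = 5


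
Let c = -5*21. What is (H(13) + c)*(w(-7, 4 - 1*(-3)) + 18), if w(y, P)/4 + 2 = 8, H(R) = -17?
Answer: -5124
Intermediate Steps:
c = -105
w(y, P) = 24 (w(y, P) = -8 + 4*8 = -8 + 32 = 24)
(H(13) + c)*(w(-7, 4 - 1*(-3)) + 18) = (-17 - 105)*(24 + 18) = -122*42 = -5124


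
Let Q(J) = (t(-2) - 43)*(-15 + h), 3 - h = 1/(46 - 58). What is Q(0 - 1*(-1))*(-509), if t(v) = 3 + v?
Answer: -509509/2 ≈ -2.5475e+5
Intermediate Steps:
h = 37/12 (h = 3 - 1/(46 - 58) = 3 - 1/(-12) = 3 - 1*(-1/12) = 3 + 1/12 = 37/12 ≈ 3.0833)
Q(J) = 1001/2 (Q(J) = ((3 - 2) - 43)*(-15 + 37/12) = (1 - 43)*(-143/12) = -42*(-143/12) = 1001/2)
Q(0 - 1*(-1))*(-509) = (1001/2)*(-509) = -509509/2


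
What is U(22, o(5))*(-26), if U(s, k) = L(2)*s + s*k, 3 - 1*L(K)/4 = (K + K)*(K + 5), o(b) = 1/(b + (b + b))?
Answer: 857428/15 ≈ 57162.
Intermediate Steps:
o(b) = 1/(3*b) (o(b) = 1/(b + 2*b) = 1/(3*b))
L(K) = 12 - 8*K*(5 + K) (L(K) = 12 - 4*(K + K)*(K + 5) = 12 - 4*2*K*(5 + K) = 12 - 8*K*(5 + K))
U(s, k) = -100*s + k*s (U(s, k) = (12 - 40*2 - 8*2**2)*s + s*k = (12 - 80 - 8*4)*s + k*s = (12 - 80 - 32)*s + k*s = -100*s + k*s)
U(22, o(5))*(-26) = (22*(-100 + (1/3)/5))*(-26) = (22*(-100 + (1/3)*(1/5)))*(-26) = (22*(-100 + 1/15))*(-26) = (22*(-1499/15))*(-26) = -32978/15*(-26) = 857428/15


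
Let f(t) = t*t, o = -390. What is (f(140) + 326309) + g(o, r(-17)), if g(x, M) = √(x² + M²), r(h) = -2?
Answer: 345909 + 2*√38026 ≈ 3.4630e+5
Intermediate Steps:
g(x, M) = √(M² + x²)
f(t) = t²
(f(140) + 326309) + g(o, r(-17)) = (140² + 326309) + √((-2)² + (-390)²) = (19600 + 326309) + √(4 + 152100) = 345909 + √152104 = 345909 + 2*√38026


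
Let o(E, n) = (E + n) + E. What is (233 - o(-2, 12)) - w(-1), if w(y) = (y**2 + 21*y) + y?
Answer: 246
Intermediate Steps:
w(y) = y**2 + 22*y
o(E, n) = n + 2*E
(233 - o(-2, 12)) - w(-1) = (233 - (12 + 2*(-2))) - (-1)*(22 - 1) = (233 - (12 - 4)) - (-1)*21 = (233 - 1*8) - 1*(-21) = (233 - 8) + 21 = 225 + 21 = 246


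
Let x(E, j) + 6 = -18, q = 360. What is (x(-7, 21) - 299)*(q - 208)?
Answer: -49096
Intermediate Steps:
x(E, j) = -24 (x(E, j) = -6 - 18 = -24)
(x(-7, 21) - 299)*(q - 208) = (-24 - 299)*(360 - 208) = -323*152 = -49096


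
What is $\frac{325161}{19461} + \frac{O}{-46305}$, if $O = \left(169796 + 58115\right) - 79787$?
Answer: $\frac{4057979647}{300380535} \approx 13.509$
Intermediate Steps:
$O = 148124$ ($O = 227911 - 79787 = 148124$)
$\frac{325161}{19461} + \frac{O}{-46305} = \frac{325161}{19461} + \frac{148124}{-46305} = 325161 \cdot \frac{1}{19461} + 148124 \left(- \frac{1}{46305}\right) = \frac{108387}{6487} - \frac{148124}{46305} = \frac{4057979647}{300380535}$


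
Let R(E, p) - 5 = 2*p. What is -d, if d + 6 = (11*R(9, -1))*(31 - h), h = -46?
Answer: -2535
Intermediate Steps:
R(E, p) = 5 + 2*p
d = 2535 (d = -6 + (11*(5 + 2*(-1)))*(31 - 1*(-46)) = -6 + (11*(5 - 2))*(31 + 46) = -6 + (11*3)*77 = -6 + 33*77 = -6 + 2541 = 2535)
-d = -1*2535 = -2535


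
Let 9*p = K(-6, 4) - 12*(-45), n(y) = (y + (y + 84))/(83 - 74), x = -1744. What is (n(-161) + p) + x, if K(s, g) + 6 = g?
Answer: -5132/3 ≈ -1710.7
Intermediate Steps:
K(s, g) = -6 + g
n(y) = 28/3 + 2*y/9 (n(y) = (y + (84 + y))/9 = (84 + 2*y)*(⅑) = 28/3 + 2*y/9)
p = 538/9 (p = ((-6 + 4) - 12*(-45))/9 = (-2 + 540)/9 = (⅑)*538 = 538/9 ≈ 59.778)
(n(-161) + p) + x = ((28/3 + (2/9)*(-161)) + 538/9) - 1744 = ((28/3 - 322/9) + 538/9) - 1744 = (-238/9 + 538/9) - 1744 = 100/3 - 1744 = -5132/3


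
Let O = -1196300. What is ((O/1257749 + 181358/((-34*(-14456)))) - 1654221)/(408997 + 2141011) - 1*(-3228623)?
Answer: 2544777601459159782161195/788193019987057984 ≈ 3.2286e+6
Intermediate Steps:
((O/1257749 + 181358/((-34*(-14456)))) - 1654221)/(408997 + 2141011) - 1*(-3228623) = ((-1196300/1257749 + 181358/((-34*(-14456)))) - 1654221)/(408997 + 2141011) - 1*(-3228623) = ((-1196300*1/1257749 + 181358/491504) - 1654221)/2550008 + 3228623 = ((-1196300/1257749 + 181358*(1/491504)) - 1654221)*(1/2550008) + 3228623 = ((-1196300/1257749 + 90679/245752) - 1654221)*(1/2550008) + 3228623 = (-179941696029/309094332248 - 1654221)*(1/2550008) + 3228623 = -511310515327314837/309094332248*1/2550008 + 3228623 = -511310515327314837/788193019987057984 + 3228623 = 2544777601459159782161195/788193019987057984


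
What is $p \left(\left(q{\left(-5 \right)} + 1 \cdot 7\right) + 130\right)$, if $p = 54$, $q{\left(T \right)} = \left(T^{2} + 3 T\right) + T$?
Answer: $7668$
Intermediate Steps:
$q{\left(T \right)} = T^{2} + 4 T$
$p \left(\left(q{\left(-5 \right)} + 1 \cdot 7\right) + 130\right) = 54 \left(\left(- 5 \left(4 - 5\right) + 1 \cdot 7\right) + 130\right) = 54 \left(\left(\left(-5\right) \left(-1\right) + 7\right) + 130\right) = 54 \left(\left(5 + 7\right) + 130\right) = 54 \left(12 + 130\right) = 54 \cdot 142 = 7668$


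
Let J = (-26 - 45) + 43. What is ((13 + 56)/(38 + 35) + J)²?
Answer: 3900625/5329 ≈ 731.96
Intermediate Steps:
J = -28 (J = -71 + 43 = -28)
((13 + 56)/(38 + 35) + J)² = ((13 + 56)/(38 + 35) - 28)² = (69/73 - 28)² = (-1975/73)² = 3900625/5329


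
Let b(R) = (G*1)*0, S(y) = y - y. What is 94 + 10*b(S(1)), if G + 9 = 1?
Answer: 94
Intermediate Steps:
G = -8 (G = -9 + 1 = -8)
S(y) = 0
b(R) = 0 (b(R) = -8*1*0 = -8*0 = 0)
94 + 10*b(S(1)) = 94 + 10*0 = 94 + 0 = 94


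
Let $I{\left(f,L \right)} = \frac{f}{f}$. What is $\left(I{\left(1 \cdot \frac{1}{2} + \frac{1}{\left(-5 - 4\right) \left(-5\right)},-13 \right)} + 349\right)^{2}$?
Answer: $122500$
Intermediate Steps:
$I{\left(f,L \right)} = 1$
$\left(I{\left(1 \cdot \frac{1}{2} + \frac{1}{\left(-5 - 4\right) \left(-5\right)},-13 \right)} + 349\right)^{2} = \left(1 + 349\right)^{2} = 350^{2} = 122500$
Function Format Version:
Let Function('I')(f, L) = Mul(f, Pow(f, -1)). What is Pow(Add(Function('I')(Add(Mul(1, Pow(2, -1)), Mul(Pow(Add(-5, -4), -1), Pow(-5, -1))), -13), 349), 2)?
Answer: 122500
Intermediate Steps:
Function('I')(f, L) = 1
Pow(Add(Function('I')(Add(Mul(1, Pow(2, -1)), Mul(Pow(Add(-5, -4), -1), Pow(-5, -1))), -13), 349), 2) = Pow(Add(1, 349), 2) = Pow(350, 2) = 122500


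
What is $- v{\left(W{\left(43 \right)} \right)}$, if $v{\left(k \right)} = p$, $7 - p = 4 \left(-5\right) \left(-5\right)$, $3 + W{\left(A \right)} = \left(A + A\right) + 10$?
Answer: $93$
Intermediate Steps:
$W{\left(A \right)} = 7 + 2 A$ ($W{\left(A \right)} = -3 + \left(\left(A + A\right) + 10\right) = -3 + \left(2 A + 10\right) = -3 + \left(10 + 2 A\right) = 7 + 2 A$)
$p = -93$ ($p = 7 - 4 \left(-5\right) \left(-5\right) = 7 - \left(-20\right) \left(-5\right) = 7 - 100 = -93$)
$v{\left(k \right)} = -93$
$- v{\left(W{\left(43 \right)} \right)} = \left(-1\right) \left(-93\right) = 93$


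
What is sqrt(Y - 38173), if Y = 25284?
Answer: I*sqrt(12889) ≈ 113.53*I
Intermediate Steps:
sqrt(Y - 38173) = sqrt(25284 - 38173) = sqrt(-12889) = I*sqrt(12889)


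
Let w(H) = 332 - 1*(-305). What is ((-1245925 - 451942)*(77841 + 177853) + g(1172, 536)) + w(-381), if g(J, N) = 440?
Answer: -434134403621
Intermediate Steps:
w(H) = 637 (w(H) = 332 + 305 = 637)
((-1245925 - 451942)*(77841 + 177853) + g(1172, 536)) + w(-381) = ((-1245925 - 451942)*(77841 + 177853) + 440) + 637 = (-1697867*255694 + 440) + 637 = (-434134404698 + 440) + 637 = -434134404258 + 637 = -434134403621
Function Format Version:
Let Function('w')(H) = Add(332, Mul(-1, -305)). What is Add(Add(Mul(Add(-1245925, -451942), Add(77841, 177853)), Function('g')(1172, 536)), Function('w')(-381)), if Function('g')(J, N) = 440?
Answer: -434134403621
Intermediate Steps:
Function('w')(H) = 637 (Function('w')(H) = Add(332, 305) = 637)
Add(Add(Mul(Add(-1245925, -451942), Add(77841, 177853)), Function('g')(1172, 536)), Function('w')(-381)) = Add(Add(Mul(Add(-1245925, -451942), Add(77841, 177853)), 440), 637) = Add(Add(Mul(-1697867, 255694), 440), 637) = Add(Add(-434134404698, 440), 637) = Add(-434134404258, 637) = -434134403621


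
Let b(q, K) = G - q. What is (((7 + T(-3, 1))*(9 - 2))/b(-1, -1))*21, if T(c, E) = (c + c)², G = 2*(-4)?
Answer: -903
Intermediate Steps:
G = -8
T(c, E) = 4*c² (T(c, E) = (2*c)² = 4*c²)
b(q, K) = -8 - q
(((7 + T(-3, 1))*(9 - 2))/b(-1, -1))*21 = (((7 + 4*(-3)²)*(9 - 2))/(-8 - 1*(-1)))*21 = (((7 + 4*9)*7)/(-8 + 1))*21 = (((7 + 36)*7)/(-7))*21 = -43*7/7*21 = -⅐*301*21 = -43*21 = -903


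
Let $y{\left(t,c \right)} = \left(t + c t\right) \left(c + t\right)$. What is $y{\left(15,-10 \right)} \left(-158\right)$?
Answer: $106650$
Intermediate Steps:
$y{\left(t,c \right)} = \left(c + t\right) \left(t + c t\right)$
$y{\left(15,-10 \right)} \left(-158\right) = 15 \left(-10 + 15 + \left(-10\right)^{2} - 150\right) \left(-158\right) = 15 \left(-10 + 15 + 100 - 150\right) \left(-158\right) = 15 \left(-45\right) \left(-158\right) = \left(-675\right) \left(-158\right) = 106650$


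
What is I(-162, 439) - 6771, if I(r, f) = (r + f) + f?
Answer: -6055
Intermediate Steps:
I(r, f) = r + 2*f (I(r, f) = (f + r) + f = r + 2*f)
I(-162, 439) - 6771 = (-162 + 2*439) - 6771 = (-162 + 878) - 6771 = 716 - 6771 = -6055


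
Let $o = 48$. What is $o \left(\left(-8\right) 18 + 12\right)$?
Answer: $-6336$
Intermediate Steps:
$o \left(\left(-8\right) 18 + 12\right) = 48 \left(\left(-8\right) 18 + 12\right) = 48 \left(-144 + 12\right) = 48 \left(-132\right) = -6336$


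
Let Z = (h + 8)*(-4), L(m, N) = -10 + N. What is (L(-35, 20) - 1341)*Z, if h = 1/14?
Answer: 300806/7 ≈ 42972.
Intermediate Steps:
h = 1/14 ≈ 0.071429
Z = -226/7 (Z = (1/14 + 8)*(-4) = (113/14)*(-4) = -226/7 ≈ -32.286)
(L(-35, 20) - 1341)*Z = ((-10 + 20) - 1341)*(-226/7) = (10 - 1341)*(-226/7) = -1331*(-226/7) = 300806/7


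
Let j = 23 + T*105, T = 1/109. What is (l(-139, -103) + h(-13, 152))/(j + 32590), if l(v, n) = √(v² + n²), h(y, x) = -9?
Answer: -327/1184974 + 109*√29930/3554922 ≈ 0.0050286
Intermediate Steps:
T = 1/109 ≈ 0.0091743
l(v, n) = √(n² + v²)
j = 2612/109 (j = 23 + (1/109)*105 = 23 + 105/109 = 2612/109 ≈ 23.963)
(l(-139, -103) + h(-13, 152))/(j + 32590) = (√((-103)² + (-139)²) - 9)/(2612/109 + 32590) = (√(10609 + 19321) - 9)/(3554922/109) = (√29930 - 9)*(109/3554922) = (-9 + √29930)*(109/3554922) = -327/1184974 + 109*√29930/3554922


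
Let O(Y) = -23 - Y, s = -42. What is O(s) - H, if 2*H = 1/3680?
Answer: 139839/7360 ≈ 19.000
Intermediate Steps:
H = 1/7360 (H = (1/2)/3680 = (1/2)*(1/3680) = 1/7360 ≈ 0.00013587)
O(s) - H = (-23 - 1*(-42)) - 1*1/7360 = (-23 + 42) - 1/7360 = 19 - 1/7360 = 139839/7360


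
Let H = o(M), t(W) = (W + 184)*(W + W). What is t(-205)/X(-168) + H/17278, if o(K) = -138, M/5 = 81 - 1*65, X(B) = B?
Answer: -1771271/34556 ≈ -51.258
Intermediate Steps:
M = 80 (M = 5*(81 - 1*65) = 5*(81 - 65) = 5*16 = 80)
t(W) = 2*W*(184 + W) (t(W) = (184 + W)*(2*W) = 2*W*(184 + W))
H = -138
t(-205)/X(-168) + H/17278 = (2*(-205)*(184 - 205))/(-168) - 138/17278 = (2*(-205)*(-21))*(-1/168) - 138*1/17278 = 8610*(-1/168) - 69/8639 = -205/4 - 69/8639 = -1771271/34556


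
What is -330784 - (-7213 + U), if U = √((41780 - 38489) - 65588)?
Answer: -323571 - I*√62297 ≈ -3.2357e+5 - 249.59*I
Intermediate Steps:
U = I*√62297 (U = √(3291 - 65588) = √(-62297) = I*√62297 ≈ 249.59*I)
-330784 - (-7213 + U) = -330784 - (-7213 + I*√62297) = -330784 + (7213 - I*√62297) = -323571 - I*√62297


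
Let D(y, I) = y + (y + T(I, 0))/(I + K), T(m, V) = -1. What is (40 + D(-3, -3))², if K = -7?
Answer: 34969/25 ≈ 1398.8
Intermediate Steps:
D(y, I) = y + (-1 + y)/(-7 + I) (D(y, I) = y + (y - 1)/(I - 7) = y + (-1 + y)/(-7 + I))
(40 + D(-3, -3))² = (40 + (-1 - 6*(-3) - 3*(-3))/(-7 - 3))² = (40 + (-1 + 18 + 9)/(-10))² = (40 - ⅒*26)² = (40 - 13/5)² = (187/5)² = 34969/25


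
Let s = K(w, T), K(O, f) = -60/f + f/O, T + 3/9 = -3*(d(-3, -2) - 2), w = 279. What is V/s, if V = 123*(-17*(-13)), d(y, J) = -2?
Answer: -12251169/2299 ≈ -5328.9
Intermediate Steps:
T = 35/3 (T = -⅓ - 3*(-2 - 2) = -⅓ - 3*(-4) = -⅓ + 12 = 35/3 ≈ 11.667)
V = 27183 (V = 123*221 = 27183)
s = -29887/5859 (s = -60/35/3 + (35/3)/279 = -60*3/35 + (35/3)*(1/279) = -36/7 + 35/837 = -29887/5859 ≈ -5.1010)
V/s = 27183/(-29887/5859) = 27183*(-5859/29887) = -12251169/2299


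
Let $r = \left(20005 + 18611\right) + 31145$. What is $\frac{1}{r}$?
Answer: $\frac{1}{69761} \approx 1.4335 \cdot 10^{-5}$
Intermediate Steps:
$r = 69761$ ($r = 38616 + 31145 = 69761$)
$\frac{1}{r} = \frac{1}{69761}$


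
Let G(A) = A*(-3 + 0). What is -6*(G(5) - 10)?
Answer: 150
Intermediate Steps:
G(A) = -3*A (G(A) = A*(-3) = -3*A)
-6*(G(5) - 10) = -6*(-3*5 - 10) = -6*(-15 - 10) = -6*(-25) = 150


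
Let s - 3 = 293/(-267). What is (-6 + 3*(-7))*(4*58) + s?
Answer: -1671980/267 ≈ -6262.1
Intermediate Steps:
s = 508/267 (s = 3 + 293/(-267) = 3 + 293*(-1/267) = 3 - 293/267 = 508/267 ≈ 1.9026)
(-6 + 3*(-7))*(4*58) + s = (-6 + 3*(-7))*(4*58) + 508/267 = (-6 - 21)*232 + 508/267 = -27*232 + 508/267 = -6264 + 508/267 = -1671980/267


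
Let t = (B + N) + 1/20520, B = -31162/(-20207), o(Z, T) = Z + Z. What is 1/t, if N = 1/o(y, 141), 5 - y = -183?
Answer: 4872109770/7526664991 ≈ 0.64731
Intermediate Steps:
y = 188 (y = 5 - 1*(-183) = 5 + 183 = 188)
o(Z, T) = 2*Z
B = 31162/20207 (B = -31162*(-1/20207) = 31162/20207 ≈ 1.5421)
N = 1/376 (N = 1/(2*188) = 1/376 ≈ 0.0026596)
t = 7526664991/4872109770 (t = (31162/20207 + 1/376) + 1/20520 = 11737119/7597832 + 1/20520 = 7526664991/4872109770 ≈ 1.5448)
1/t = 1/(7526664991/4872109770) = 4872109770/7526664991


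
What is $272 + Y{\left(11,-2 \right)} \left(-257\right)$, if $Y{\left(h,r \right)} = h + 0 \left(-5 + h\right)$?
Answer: $-2555$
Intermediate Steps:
$Y{\left(h,r \right)} = h$ ($Y{\left(h,r \right)} = h + 0 = h$)
$272 + Y{\left(11,-2 \right)} \left(-257\right) = 272 + 11 \left(-257\right) = 272 - 2827 = -2555$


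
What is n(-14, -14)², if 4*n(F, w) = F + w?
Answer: 49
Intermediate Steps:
n(F, w) = F/4 + w/4 (n(F, w) = (F + w)/4 = F/4 + w/4)
n(-14, -14)² = ((¼)*(-14) + (¼)*(-14))² = (-7/2 - 7/2)² = (-7)² = 49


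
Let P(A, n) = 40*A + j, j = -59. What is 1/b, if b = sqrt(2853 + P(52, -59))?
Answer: sqrt(4874)/4874 ≈ 0.014324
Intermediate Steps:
P(A, n) = -59 + 40*A (P(A, n) = 40*A - 59 = -59 + 40*A)
b = sqrt(4874) (b = sqrt(2853 + (-59 + 40*52)) = sqrt(2853 + (-59 + 2080)) = sqrt(2853 + 2021) = sqrt(4874) ≈ 69.814)
1/b = 1/(sqrt(4874)) = sqrt(4874)/4874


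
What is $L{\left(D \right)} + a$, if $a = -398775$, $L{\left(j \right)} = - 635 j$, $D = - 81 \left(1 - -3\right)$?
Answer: $-193035$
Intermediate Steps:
$D = -324$ ($D = - 81 \left(1 + 3\right) = \left(-81\right) 4 = -324$)
$L{\left(D \right)} + a = \left(-635\right) \left(-324\right) - 398775 = 205740 - 398775 = -193035$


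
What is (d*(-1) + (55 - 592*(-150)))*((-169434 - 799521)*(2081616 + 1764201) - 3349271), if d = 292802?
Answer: 759993599314317182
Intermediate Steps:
(d*(-1) + (55 - 592*(-150)))*((-169434 - 799521)*(2081616 + 1764201) - 3349271) = (292802*(-1) + (55 - 592*(-150)))*((-169434 - 799521)*(2081616 + 1764201) - 3349271) = (-292802 + (55 + 88800))*(-968955*3845817 - 3349271) = (-292802 + 88855)*(-3726423611235 - 3349271) = -203947*(-3726426960506) = 759993599314317182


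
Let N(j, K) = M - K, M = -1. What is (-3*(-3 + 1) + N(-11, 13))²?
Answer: 64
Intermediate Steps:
N(j, K) = -1 - K
(-3*(-3 + 1) + N(-11, 13))² = (-3*(-3 + 1) + (-1 - 1*13))² = (-3*(-2) + (-1 - 13))² = (6 - 14)² = (-8)² = 64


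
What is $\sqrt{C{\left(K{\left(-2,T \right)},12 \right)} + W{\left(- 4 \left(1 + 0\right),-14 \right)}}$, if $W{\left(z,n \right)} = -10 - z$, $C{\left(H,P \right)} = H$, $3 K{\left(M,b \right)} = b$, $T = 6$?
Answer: $2 i \approx 2.0 i$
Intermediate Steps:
$K{\left(M,b \right)} = \frac{b}{3}$
$\sqrt{C{\left(K{\left(-2,T \right)},12 \right)} + W{\left(- 4 \left(1 + 0\right),-14 \right)}} = \sqrt{\frac{1}{3} \cdot 6 - \left(10 - 4 \left(1 + 0\right)\right)} = \sqrt{2 - \left(10 - 4\right)} = \sqrt{2 - 6} = \sqrt{-4} = 2 i$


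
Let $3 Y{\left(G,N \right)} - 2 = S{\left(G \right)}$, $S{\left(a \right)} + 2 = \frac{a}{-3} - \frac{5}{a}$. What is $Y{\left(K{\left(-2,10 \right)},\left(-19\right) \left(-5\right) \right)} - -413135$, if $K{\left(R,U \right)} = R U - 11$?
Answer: $\frac{115265641}{279} \approx 4.1314 \cdot 10^{5}$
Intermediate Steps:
$S{\left(a \right)} = -2 - \frac{5}{a} - \frac{a}{3}$ ($S{\left(a \right)} = -2 + \left(\frac{a}{-3} - \frac{5}{a}\right) = -2 + \left(a \left(- \frac{1}{3}\right) - \frac{5}{a}\right) = -2 - \left(\frac{5}{a} + \frac{a}{3}\right) = -2 - \frac{5}{a} - \frac{a}{3}$)
$K{\left(R,U \right)} = -11 + R U$
$Y{\left(G,N \right)} = - \frac{5}{3 G} - \frac{G}{9}$ ($Y{\left(G,N \right)} = \frac{2}{3} + \frac{-2 - \frac{5}{G} - \frac{G}{3}}{3} = \frac{2}{3} - \left(\frac{2}{3} + \frac{G}{9} + \frac{5}{3 G}\right) = - \frac{5}{3 G} - \frac{G}{9}$)
$Y{\left(K{\left(-2,10 \right)},\left(-19\right) \left(-5\right) \right)} - -413135 = \frac{-15 - \left(-11 - 20\right)^{2}}{9 \left(-11 - 20\right)} - -413135 = \frac{-15 - \left(-11 - 20\right)^{2}}{9 \left(-11 - 20\right)} + 413135 = \frac{-15 - \left(-31\right)^{2}}{9 \left(-31\right)} + 413135 = \frac{1}{9} \left(- \frac{1}{31}\right) \left(-15 - 961\right) + 413135 = \frac{1}{9} \left(- \frac{1}{31}\right) \left(-976\right) + 413135 = \frac{976}{279} + 413135 = \frac{115265641}{279}$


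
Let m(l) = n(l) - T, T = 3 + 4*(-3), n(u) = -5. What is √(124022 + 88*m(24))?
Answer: √124374 ≈ 352.67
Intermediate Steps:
T = -9 (T = 3 - 12 = -9)
m(l) = 4 (m(l) = -5 - 1*(-9) = -5 + 9 = 4)
√(124022 + 88*m(24)) = √(124022 + 88*4) = √(124022 + 352) = √124374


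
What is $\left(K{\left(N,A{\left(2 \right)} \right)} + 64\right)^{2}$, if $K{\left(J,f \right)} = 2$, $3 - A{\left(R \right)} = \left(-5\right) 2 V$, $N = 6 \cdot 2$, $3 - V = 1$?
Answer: $4356$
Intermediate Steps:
$V = 2$ ($V = 3 - 1 = 2$)
$N = 12$
$A{\left(R \right)} = 23$ ($A{\left(R \right)} = 3 - \left(-5\right) 2 \cdot 2 = 3 - \left(-10\right) 2 = 3 - -20 = 3 + 20 = 23$)
$\left(K{\left(N,A{\left(2 \right)} \right)} + 64\right)^{2} = \left(2 + 64\right)^{2} = 66^{2} = 4356$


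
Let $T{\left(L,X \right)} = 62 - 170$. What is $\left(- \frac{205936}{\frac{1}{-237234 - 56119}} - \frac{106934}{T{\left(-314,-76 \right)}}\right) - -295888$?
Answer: $\frac{3262260975451}{54} \approx 6.0412 \cdot 10^{10}$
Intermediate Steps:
$T{\left(L,X \right)} = -108$
$\left(- \frac{205936}{\frac{1}{-237234 - 56119}} - \frac{106934}{T{\left(-314,-76 \right)}}\right) - -295888 = \left(- \frac{205936}{\frac{1}{-237234 - 56119}} - \frac{106934}{-108}\right) - -295888 = \left(- \frac{205936}{\frac{1}{-293353}} - - \frac{53467}{54}\right) + 295888 = \left(- \frac{205936}{- \frac{1}{293353}} + \frac{53467}{54}\right) + 295888 = \left(\left(-205936\right) \left(-293353\right) + \frac{53467}{54}\right) + 295888 = \left(60411943408 + \frac{53467}{54}\right) + 295888 = \frac{3262244997499}{54} + 295888 = \frac{3262260975451}{54}$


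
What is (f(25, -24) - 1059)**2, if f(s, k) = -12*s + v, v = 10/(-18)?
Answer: 149719696/81 ≈ 1.8484e+6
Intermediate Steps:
v = -5/9 (v = 10*(-1/18) = -5/9 ≈ -0.55556)
f(s, k) = -5/9 - 12*s (f(s, k) = -12*s - 5/9 = -5/9 - 12*s)
(f(25, -24) - 1059)**2 = ((-5/9 - 12*25) - 1059)**2 = ((-5/9 - 300) - 1059)**2 = (-2705/9 - 1059)**2 = (-12236/9)**2 = 149719696/81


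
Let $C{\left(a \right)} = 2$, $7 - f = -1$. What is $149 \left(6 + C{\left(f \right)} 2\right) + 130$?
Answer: $1620$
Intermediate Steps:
$f = 8$ ($f = 7 - -1 = 7 + 1 = 8$)
$149 \left(6 + C{\left(f \right)} 2\right) + 130 = 149 \left(6 + 2 \cdot 2\right) + 130 = 149 \left(6 + 4\right) + 130 = 149 \cdot 10 + 130 = 1490 + 130 = 1620$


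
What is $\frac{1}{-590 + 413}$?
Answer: $- \frac{1}{177} \approx -0.0056497$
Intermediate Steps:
$\frac{1}{-590 + 413} = \frac{1}{-177} = - \frac{1}{177}$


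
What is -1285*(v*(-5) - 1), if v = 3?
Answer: 20560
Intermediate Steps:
-1285*(v*(-5) - 1) = -1285*(3*(-5) - 1) = -1285*(-15 - 1) = -1285*(-16) = 20560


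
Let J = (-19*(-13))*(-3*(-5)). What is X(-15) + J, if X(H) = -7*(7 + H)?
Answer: 3761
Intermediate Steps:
X(H) = -49 - 7*H
J = 3705 (J = 247*15 = 3705)
X(-15) + J = (-49 - 7*(-15)) + 3705 = (-49 + 105) + 3705 = 56 + 3705 = 3761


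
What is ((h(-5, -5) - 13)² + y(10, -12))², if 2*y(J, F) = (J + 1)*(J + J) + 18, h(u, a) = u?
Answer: 196249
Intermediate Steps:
y(J, F) = 9 + J*(1 + J) (y(J, F) = ((J + 1)*(J + J) + 18)/2 = ((1 + J)*(2*J) + 18)/2 = (2*J*(1 + J) + 18)/2 = (18 + 2*J*(1 + J))/2 = 9 + J*(1 + J))
((h(-5, -5) - 13)² + y(10, -12))² = ((-5 - 13)² + (9 + 10 + 10²))² = ((-18)² + (9 + 10 + 100))² = (324 + 119)² = 443² = 196249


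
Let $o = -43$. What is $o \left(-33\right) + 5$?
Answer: $1424$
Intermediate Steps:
$o \left(-33\right) + 5 = \left(-43\right) \left(-33\right) + 5 = 1419 + 5 = 1424$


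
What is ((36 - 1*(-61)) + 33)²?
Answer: 16900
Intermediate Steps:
((36 - 1*(-61)) + 33)² = ((36 + 61) + 33)² = (97 + 33)² = 130² = 16900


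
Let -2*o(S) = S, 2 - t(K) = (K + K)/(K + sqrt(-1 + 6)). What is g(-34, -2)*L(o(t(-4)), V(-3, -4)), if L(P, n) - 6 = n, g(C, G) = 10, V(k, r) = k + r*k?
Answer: 150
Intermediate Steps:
V(k, r) = k + k*r
t(K) = 2 - 2*K/(K + sqrt(5)) (t(K) = 2 - (K + K)/(K + sqrt(-1 + 6)) = 2 - 2*K/(K + sqrt(5)))
o(S) = -S/2
L(P, n) = 6 + n
g(-34, -2)*L(o(t(-4)), V(-3, -4)) = 10*(6 - 3*(1 - 4)) = 10*(6 - 3*(-3)) = 10*(6 + 9) = 10*15 = 150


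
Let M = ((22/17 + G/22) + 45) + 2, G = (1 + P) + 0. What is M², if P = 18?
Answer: 338008225/139876 ≈ 2416.5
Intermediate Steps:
G = 19 (G = (1 + 18) + 0 = 19 + 0 = 19)
M = 18385/374 (M = ((22/17 + 19/22) + 45) + 2 = (807/374 + 45) + 2 = 17637/374 + 2 = 18385/374 ≈ 49.158)
M² = (18385/374)² = 338008225/139876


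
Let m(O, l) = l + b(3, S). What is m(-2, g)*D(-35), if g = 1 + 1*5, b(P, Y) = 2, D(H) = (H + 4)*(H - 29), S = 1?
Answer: 15872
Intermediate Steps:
D(H) = (-29 + H)*(4 + H) (D(H) = (4 + H)*(-29 + H) = (-29 + H)*(4 + H))
g = 6 (g = 1 + 5 = 6)
m(O, l) = 2 + l (m(O, l) = l + 2 = 2 + l)
m(-2, g)*D(-35) = (2 + 6)*(-116 + (-35)² - 25*(-35)) = 8*(-116 + 1225 + 875) = 8*1984 = 15872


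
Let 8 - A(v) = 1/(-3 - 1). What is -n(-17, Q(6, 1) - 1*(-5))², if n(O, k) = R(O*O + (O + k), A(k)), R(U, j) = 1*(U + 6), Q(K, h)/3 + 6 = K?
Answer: -80089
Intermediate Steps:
A(v) = 33/4 (A(v) = 8 - 1/(-3 - 1) = 8 - 1/(-4) = 8 - 1*(-¼) = 8 + ¼ = 33/4)
Q(K, h) = -18 + 3*K
R(U, j) = 6 + U (R(U, j) = 1*(6 + U) = 6 + U)
n(O, k) = 6 + O + k + O² (n(O, k) = 6 + (O*O + (O + k)) = 6 + (O² + (O + k)) = 6 + (O + k + O²) = 6 + O + k + O²)
-n(-17, Q(6, 1) - 1*(-5))² = -(6 - 17 + ((-18 + 3*6) - 1*(-5)) + (-17)²)² = -(6 - 17 + ((-18 + 18) + 5) + 289)² = -(6 - 17 + (0 + 5) + 289)² = -(6 - 17 + 5 + 289)² = -1*283² = -1*80089 = -80089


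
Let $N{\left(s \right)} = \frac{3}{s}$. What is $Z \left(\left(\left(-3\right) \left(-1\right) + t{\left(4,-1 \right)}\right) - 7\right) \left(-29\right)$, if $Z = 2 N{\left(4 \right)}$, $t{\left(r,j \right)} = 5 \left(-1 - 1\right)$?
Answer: $609$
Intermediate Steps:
$t{\left(r,j \right)} = -10$ ($t{\left(r,j \right)} = 5 \left(-2\right) = -10$)
$Z = \frac{3}{2}$ ($Z = 2 \cdot \frac{3}{4} = \frac{3}{2} \approx 1.5$)
$Z \left(\left(\left(-3\right) \left(-1\right) + t{\left(4,-1 \right)}\right) - 7\right) \left(-29\right) = \frac{3 \left(\left(\left(-3\right) \left(-1\right) - 10\right) - 7\right)}{2} \left(-29\right) = \frac{3 \left(\left(3 - 10\right) - 7\right)}{2} \left(-29\right) = \frac{3 \left(-7 - 7\right)}{2} \left(-29\right) = \frac{3}{2} \left(-14\right) \left(-29\right) = \left(-21\right) \left(-29\right) = 609$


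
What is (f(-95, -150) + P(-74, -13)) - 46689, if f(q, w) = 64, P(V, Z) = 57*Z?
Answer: -47366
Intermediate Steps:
(f(-95, -150) + P(-74, -13)) - 46689 = (64 + 57*(-13)) - 46689 = (64 - 741) - 46689 = -677 - 46689 = -47366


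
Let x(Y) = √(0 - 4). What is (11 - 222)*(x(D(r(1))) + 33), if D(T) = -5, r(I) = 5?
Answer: -6963 - 422*I ≈ -6963.0 - 422.0*I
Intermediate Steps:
x(Y) = 2*I (x(Y) = √(-4) = 2*I)
(11 - 222)*(x(D(r(1))) + 33) = (11 - 222)*(2*I + 33) = -211*(33 + 2*I) = -6963 - 422*I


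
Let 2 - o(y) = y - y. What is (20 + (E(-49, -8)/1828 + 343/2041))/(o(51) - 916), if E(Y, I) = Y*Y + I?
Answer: -80130077/3410086472 ≈ -0.023498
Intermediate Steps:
E(Y, I) = I + Y² (E(Y, I) = Y² + I = I + Y²)
o(y) = 2 (o(y) = 2 - (y - y) = 2 - 1*0 = 2 + 0 = 2)
(20 + (E(-49, -8)/1828 + 343/2041))/(o(51) - 916) = (20 + ((-8 + (-49)²)/1828 + 343/2041))/(2 - 916) = (20 + ((-8 + 2401)*(1/1828) + 343*(1/2041)))/(-914) = (20 + (2393*(1/1828) + 343/2041))*(-1/914) = (20 + (2393/1828 + 343/2041))*(-1/914) = (20 + 5511117/3730948)*(-1/914) = (80130077/3730948)*(-1/914) = -80130077/3410086472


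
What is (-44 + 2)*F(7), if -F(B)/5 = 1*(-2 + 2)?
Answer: 0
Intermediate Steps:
F(B) = 0 (F(B) = -5*(-2 + 2) = -5*0 = 0)
(-44 + 2)*F(7) = (-44 + 2)*0 = -42*0 = 0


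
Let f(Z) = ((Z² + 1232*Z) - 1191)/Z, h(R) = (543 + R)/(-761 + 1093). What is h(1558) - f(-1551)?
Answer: 55708849/171644 ≈ 324.56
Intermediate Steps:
h(R) = 543/332 + R/332 (h(R) = (543 + R)/332 = (543 + R)*(1/332) = 543/332 + R/332)
f(Z) = (-1191 + Z² + 1232*Z)/Z
h(1558) - f(-1551) = (543/332 + (1/332)*1558) - (1232 - 1551 - 1191/(-1551)) = (543/332 + 779/166) - (1232 - 1551 - 1191*(-1/1551)) = 2101/332 - (1232 - 1551 + 397/517) = 2101/332 - 1*(-164526/517) = 2101/332 + 164526/517 = 55708849/171644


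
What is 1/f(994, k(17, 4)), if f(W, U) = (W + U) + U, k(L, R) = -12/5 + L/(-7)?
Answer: 35/34452 ≈ 0.0010159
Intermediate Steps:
k(L, R) = -12/5 - L/7 (k(L, R) = -12*⅕ + L*(-⅐) = -12/5 - L/7)
f(W, U) = W + 2*U (f(W, U) = (U + W) + U = W + 2*U)
1/f(994, k(17, 4)) = 1/(994 + 2*(-12/5 - ⅐*17)) = 1/(994 + 2*(-12/5 - 17/7)) = 1/(994 + 2*(-169/35)) = 1/(994 - 338/35) = 1/(34452/35) = 35/34452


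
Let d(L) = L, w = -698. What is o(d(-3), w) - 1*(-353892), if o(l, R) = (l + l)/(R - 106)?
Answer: 47421529/134 ≈ 3.5389e+5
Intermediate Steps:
o(l, R) = 2*l/(-106 + R) (o(l, R) = (2*l)/(-106 + R) = 2*l/(-106 + R))
o(d(-3), w) - 1*(-353892) = 2*(-3)/(-106 - 698) - 1*(-353892) = 2*(-3)/(-804) + 353892 = 2*(-3)*(-1/804) + 353892 = 1/134 + 353892 = 47421529/134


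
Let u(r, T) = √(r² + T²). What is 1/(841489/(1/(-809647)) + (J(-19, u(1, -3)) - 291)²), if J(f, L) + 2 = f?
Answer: -1/681308947039 ≈ -1.4678e-12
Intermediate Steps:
u(r, T) = √(T² + r²)
J(f, L) = -2 + f
1/(841489/(1/(-809647)) + (J(-19, u(1, -3)) - 291)²) = 1/(841489/(1/(-809647)) + ((-2 - 19) - 291)²) = 1/(841489/(-1/809647) + (-21 - 291)²) = 1/(841489*(-809647) + (-312)²) = 1/(-681309044383 + 97344) = 1/(-681308947039) = -1/681308947039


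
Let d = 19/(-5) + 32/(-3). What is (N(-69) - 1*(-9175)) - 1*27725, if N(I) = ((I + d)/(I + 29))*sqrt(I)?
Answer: -18550 + 313*I*sqrt(69)/150 ≈ -18550.0 + 17.333*I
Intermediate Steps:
d = -217/15 (d = 19*(-1/5) + 32*(-1/3) = -19/5 - 32/3 = -217/15 ≈ -14.467)
N(I) = sqrt(I)*(-217/15 + I)/(29 + I) (N(I) = ((I - 217/15)/(I + 29))*sqrt(I) = ((-217/15 + I)/(29 + I))*sqrt(I) = sqrt(I)*(-217/15 + I)/(29 + I))
(N(-69) - 1*(-9175)) - 1*27725 = (sqrt(-69)*(-217/15 - 69)/(29 - 69) - 1*(-9175)) - 1*27725 = ((I*sqrt(69))*(-1252/15)/(-40) + 9175) - 27725 = ((I*sqrt(69))*(-1/40)*(-1252/15) + 9175) - 27725 = (313*I*sqrt(69)/150 + 9175) - 27725 = (9175 + 313*I*sqrt(69)/150) - 27725 = -18550 + 313*I*sqrt(69)/150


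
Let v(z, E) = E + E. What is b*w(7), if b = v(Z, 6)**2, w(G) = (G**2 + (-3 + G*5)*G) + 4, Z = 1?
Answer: 39888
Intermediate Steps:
v(z, E) = 2*E
w(G) = 4 + G**2 + G*(-3 + 5*G) (w(G) = (G**2 + (-3 + 5*G)*G) + 4 = (G**2 + G*(-3 + 5*G)) + 4 = 4 + G**2 + G*(-3 + 5*G))
b = 144 (b = (2*6)**2 = 12**2 = 144)
b*w(7) = 144*(4 - 3*7 + 6*7**2) = 144*(4 - 21 + 6*49) = 144*(4 - 21 + 294) = 144*277 = 39888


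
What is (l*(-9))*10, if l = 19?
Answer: -1710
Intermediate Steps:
(l*(-9))*10 = (19*(-9))*10 = -171*10 = -1710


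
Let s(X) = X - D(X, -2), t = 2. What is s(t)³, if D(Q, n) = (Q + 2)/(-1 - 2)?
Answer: 1000/27 ≈ 37.037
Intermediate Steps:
D(Q, n) = -⅔ - Q/3 (D(Q, n) = (2 + Q)/(-3) = (2 + Q)*(-⅓) = -⅔ - Q/3)
s(X) = ⅔ + 4*X/3 (s(X) = X - (-⅔ - X/3) = X + (⅔ + X/3) = ⅔ + 4*X/3)
s(t)³ = (⅔ + (4/3)*2)³ = (⅔ + 8/3)³ = (10/3)³ = 1000/27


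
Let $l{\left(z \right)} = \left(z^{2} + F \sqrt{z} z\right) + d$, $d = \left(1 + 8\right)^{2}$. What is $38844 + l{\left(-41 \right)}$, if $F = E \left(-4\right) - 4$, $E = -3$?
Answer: $40606 - 328 i \sqrt{41} \approx 40606.0 - 2100.2 i$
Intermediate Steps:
$F = 8$ ($F = \left(-3\right) \left(-4\right) - 4 = 12 - 4 = 8$)
$d = 81$ ($d = 9^{2} = 81$)
$l{\left(z \right)} = 81 + z^{2} + 8 z^{\frac{3}{2}}$ ($l{\left(z \right)} = \left(z^{2} + 8 \sqrt{z} z\right) + 81 = \left(z^{2} + 8 z^{\frac{3}{2}}\right) + 81 = 81 + z^{2} + 8 z^{\frac{3}{2}}$)
$38844 + l{\left(-41 \right)} = 38844 + \left(81 + \left(-41\right)^{2} + 8 \left(-41\right)^{\frac{3}{2}}\right) = 38844 + \left(81 + 1681 + 8 \left(- 41 i \sqrt{41}\right)\right) = 38844 + \left(81 + 1681 - 328 i \sqrt{41}\right) = 38844 + \left(1762 - 328 i \sqrt{41}\right) = 40606 - 328 i \sqrt{41}$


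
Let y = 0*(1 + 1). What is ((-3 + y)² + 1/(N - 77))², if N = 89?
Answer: 11881/144 ≈ 82.507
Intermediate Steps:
y = 0 (y = 0*2 = 0)
((-3 + y)² + 1/(N - 77))² = ((-3 + 0)² + 1/(89 - 77))² = ((-3)² + 1/12)² = (9 + 1/12)² = (109/12)² = 11881/144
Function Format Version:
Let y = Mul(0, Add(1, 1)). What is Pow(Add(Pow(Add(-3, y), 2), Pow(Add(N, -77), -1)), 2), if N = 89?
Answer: Rational(11881, 144) ≈ 82.507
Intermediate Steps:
y = 0 (y = Mul(0, 2) = 0)
Pow(Add(Pow(Add(-3, y), 2), Pow(Add(N, -77), -1)), 2) = Pow(Add(Pow(Add(-3, 0), 2), Pow(Add(89, -77), -1)), 2) = Pow(Add(Pow(-3, 2), Pow(12, -1)), 2) = Pow(Add(9, Rational(1, 12)), 2) = Pow(Rational(109, 12), 2) = Rational(11881, 144)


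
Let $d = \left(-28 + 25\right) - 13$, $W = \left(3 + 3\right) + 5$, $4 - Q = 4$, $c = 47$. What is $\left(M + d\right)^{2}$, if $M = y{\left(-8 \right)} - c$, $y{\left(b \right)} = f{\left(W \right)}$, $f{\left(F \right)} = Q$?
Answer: $3969$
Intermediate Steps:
$Q = 0$ ($Q = 4 - 4 = 0$)
$W = 11$ ($W = 6 + 5 = 11$)
$f{\left(F \right)} = 0$
$y{\left(b \right)} = 0$
$M = -47$ ($M = 0 - 47 = -47$)
$d = -16$ ($d = -3 - 13 = -16$)
$\left(M + d\right)^{2} = \left(-47 - 16\right)^{2} = \left(-63\right)^{2} = 3969$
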